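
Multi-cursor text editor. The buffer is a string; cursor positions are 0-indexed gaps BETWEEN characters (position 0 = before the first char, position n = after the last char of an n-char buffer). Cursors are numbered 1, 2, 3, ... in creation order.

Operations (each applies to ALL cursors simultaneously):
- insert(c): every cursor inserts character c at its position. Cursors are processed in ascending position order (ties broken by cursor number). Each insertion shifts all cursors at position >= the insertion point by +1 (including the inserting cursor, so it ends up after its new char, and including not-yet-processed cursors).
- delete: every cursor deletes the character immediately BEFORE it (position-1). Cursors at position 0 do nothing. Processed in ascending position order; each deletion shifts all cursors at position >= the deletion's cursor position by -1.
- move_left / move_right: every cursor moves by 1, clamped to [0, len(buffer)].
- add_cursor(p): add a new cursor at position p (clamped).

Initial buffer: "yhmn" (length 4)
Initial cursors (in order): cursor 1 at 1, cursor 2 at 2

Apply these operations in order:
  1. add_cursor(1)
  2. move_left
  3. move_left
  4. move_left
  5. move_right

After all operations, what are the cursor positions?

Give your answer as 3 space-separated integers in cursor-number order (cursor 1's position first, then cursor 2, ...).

After op 1 (add_cursor(1)): buffer="yhmn" (len 4), cursors c1@1 c3@1 c2@2, authorship ....
After op 2 (move_left): buffer="yhmn" (len 4), cursors c1@0 c3@0 c2@1, authorship ....
After op 3 (move_left): buffer="yhmn" (len 4), cursors c1@0 c2@0 c3@0, authorship ....
After op 4 (move_left): buffer="yhmn" (len 4), cursors c1@0 c2@0 c3@0, authorship ....
After op 5 (move_right): buffer="yhmn" (len 4), cursors c1@1 c2@1 c3@1, authorship ....

Answer: 1 1 1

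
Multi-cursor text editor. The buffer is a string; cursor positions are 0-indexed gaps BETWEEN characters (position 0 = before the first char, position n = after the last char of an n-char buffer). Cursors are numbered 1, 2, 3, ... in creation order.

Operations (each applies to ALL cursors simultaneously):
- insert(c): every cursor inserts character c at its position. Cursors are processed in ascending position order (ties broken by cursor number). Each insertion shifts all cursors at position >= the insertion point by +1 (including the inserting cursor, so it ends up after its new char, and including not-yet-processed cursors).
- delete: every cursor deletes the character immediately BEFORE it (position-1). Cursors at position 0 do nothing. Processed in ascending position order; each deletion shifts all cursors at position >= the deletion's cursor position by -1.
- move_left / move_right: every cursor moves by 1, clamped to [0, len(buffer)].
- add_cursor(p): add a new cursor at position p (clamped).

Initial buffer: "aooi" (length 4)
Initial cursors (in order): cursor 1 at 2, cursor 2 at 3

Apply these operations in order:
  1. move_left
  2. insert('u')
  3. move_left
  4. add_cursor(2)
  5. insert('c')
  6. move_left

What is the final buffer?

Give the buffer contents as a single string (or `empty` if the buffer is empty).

Answer: acucocuoi

Derivation:
After op 1 (move_left): buffer="aooi" (len 4), cursors c1@1 c2@2, authorship ....
After op 2 (insert('u')): buffer="auouoi" (len 6), cursors c1@2 c2@4, authorship .1.2..
After op 3 (move_left): buffer="auouoi" (len 6), cursors c1@1 c2@3, authorship .1.2..
After op 4 (add_cursor(2)): buffer="auouoi" (len 6), cursors c1@1 c3@2 c2@3, authorship .1.2..
After op 5 (insert('c')): buffer="acucocuoi" (len 9), cursors c1@2 c3@4 c2@6, authorship .113.22..
After op 6 (move_left): buffer="acucocuoi" (len 9), cursors c1@1 c3@3 c2@5, authorship .113.22..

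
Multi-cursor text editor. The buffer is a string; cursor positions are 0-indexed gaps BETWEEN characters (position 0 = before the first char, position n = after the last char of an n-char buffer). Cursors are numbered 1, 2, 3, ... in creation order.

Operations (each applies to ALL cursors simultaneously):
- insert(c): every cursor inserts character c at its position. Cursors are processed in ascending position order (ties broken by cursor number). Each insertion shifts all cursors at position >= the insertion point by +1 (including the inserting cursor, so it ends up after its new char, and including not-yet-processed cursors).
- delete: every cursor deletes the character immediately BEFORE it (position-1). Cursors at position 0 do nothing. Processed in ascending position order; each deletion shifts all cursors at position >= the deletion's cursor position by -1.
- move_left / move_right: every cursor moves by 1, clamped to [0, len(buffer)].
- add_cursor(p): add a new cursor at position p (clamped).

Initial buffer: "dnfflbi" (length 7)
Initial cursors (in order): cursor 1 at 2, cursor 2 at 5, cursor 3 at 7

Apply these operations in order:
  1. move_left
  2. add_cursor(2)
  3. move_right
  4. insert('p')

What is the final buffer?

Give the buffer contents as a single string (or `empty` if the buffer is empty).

After op 1 (move_left): buffer="dnfflbi" (len 7), cursors c1@1 c2@4 c3@6, authorship .......
After op 2 (add_cursor(2)): buffer="dnfflbi" (len 7), cursors c1@1 c4@2 c2@4 c3@6, authorship .......
After op 3 (move_right): buffer="dnfflbi" (len 7), cursors c1@2 c4@3 c2@5 c3@7, authorship .......
After op 4 (insert('p')): buffer="dnpfpflpbip" (len 11), cursors c1@3 c4@5 c2@8 c3@11, authorship ..1.4..2..3

Answer: dnpfpflpbip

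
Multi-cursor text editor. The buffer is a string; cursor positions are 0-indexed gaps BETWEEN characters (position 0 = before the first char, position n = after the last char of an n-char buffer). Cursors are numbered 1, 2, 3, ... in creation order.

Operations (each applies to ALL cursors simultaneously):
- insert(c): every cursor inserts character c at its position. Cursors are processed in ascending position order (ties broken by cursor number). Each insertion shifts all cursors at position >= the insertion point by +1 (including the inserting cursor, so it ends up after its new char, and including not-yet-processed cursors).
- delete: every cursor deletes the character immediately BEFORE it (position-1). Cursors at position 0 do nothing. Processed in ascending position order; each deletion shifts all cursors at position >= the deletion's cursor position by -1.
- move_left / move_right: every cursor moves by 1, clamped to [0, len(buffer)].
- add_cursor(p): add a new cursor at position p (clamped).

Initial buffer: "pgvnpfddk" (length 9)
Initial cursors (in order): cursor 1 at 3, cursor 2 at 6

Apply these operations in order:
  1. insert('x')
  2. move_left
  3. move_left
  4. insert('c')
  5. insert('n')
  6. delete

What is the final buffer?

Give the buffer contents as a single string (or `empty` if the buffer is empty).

After op 1 (insert('x')): buffer="pgvxnpfxddk" (len 11), cursors c1@4 c2@8, authorship ...1...2...
After op 2 (move_left): buffer="pgvxnpfxddk" (len 11), cursors c1@3 c2@7, authorship ...1...2...
After op 3 (move_left): buffer="pgvxnpfxddk" (len 11), cursors c1@2 c2@6, authorship ...1...2...
After op 4 (insert('c')): buffer="pgcvxnpcfxddk" (len 13), cursors c1@3 c2@8, authorship ..1.1..2.2...
After op 5 (insert('n')): buffer="pgcnvxnpcnfxddk" (len 15), cursors c1@4 c2@10, authorship ..11.1..22.2...
After op 6 (delete): buffer="pgcvxnpcfxddk" (len 13), cursors c1@3 c2@8, authorship ..1.1..2.2...

Answer: pgcvxnpcfxddk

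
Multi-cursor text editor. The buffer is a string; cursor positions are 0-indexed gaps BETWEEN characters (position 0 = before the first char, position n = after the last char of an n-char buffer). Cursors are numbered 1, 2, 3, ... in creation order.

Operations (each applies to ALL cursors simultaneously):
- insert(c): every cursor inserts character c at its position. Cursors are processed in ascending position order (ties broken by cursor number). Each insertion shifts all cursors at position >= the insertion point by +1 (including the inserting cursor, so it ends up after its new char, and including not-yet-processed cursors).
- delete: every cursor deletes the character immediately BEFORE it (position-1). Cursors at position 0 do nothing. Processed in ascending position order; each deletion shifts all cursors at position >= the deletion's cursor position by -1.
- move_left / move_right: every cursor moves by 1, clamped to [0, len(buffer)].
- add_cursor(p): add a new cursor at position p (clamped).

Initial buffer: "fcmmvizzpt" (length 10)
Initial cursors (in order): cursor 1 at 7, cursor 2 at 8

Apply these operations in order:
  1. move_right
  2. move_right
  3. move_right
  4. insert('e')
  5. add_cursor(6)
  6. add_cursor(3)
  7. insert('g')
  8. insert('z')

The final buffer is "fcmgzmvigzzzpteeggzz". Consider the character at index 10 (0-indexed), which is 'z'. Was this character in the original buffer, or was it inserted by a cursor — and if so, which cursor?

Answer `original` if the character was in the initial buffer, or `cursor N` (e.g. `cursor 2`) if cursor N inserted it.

After op 1 (move_right): buffer="fcmmvizzpt" (len 10), cursors c1@8 c2@9, authorship ..........
After op 2 (move_right): buffer="fcmmvizzpt" (len 10), cursors c1@9 c2@10, authorship ..........
After op 3 (move_right): buffer="fcmmvizzpt" (len 10), cursors c1@10 c2@10, authorship ..........
After op 4 (insert('e')): buffer="fcmmvizzptee" (len 12), cursors c1@12 c2@12, authorship ..........12
After op 5 (add_cursor(6)): buffer="fcmmvizzptee" (len 12), cursors c3@6 c1@12 c2@12, authorship ..........12
After op 6 (add_cursor(3)): buffer="fcmmvizzptee" (len 12), cursors c4@3 c3@6 c1@12 c2@12, authorship ..........12
After op 7 (insert('g')): buffer="fcmgmvigzzpteegg" (len 16), cursors c4@4 c3@8 c1@16 c2@16, authorship ...4...3....1212
After op 8 (insert('z')): buffer="fcmgzmvigzzzpteeggzz" (len 20), cursors c4@5 c3@10 c1@20 c2@20, authorship ...44...33....121212
Authorship (.=original, N=cursor N): . . . 4 4 . . . 3 3 . . . . 1 2 1 2 1 2
Index 10: author = original

Answer: original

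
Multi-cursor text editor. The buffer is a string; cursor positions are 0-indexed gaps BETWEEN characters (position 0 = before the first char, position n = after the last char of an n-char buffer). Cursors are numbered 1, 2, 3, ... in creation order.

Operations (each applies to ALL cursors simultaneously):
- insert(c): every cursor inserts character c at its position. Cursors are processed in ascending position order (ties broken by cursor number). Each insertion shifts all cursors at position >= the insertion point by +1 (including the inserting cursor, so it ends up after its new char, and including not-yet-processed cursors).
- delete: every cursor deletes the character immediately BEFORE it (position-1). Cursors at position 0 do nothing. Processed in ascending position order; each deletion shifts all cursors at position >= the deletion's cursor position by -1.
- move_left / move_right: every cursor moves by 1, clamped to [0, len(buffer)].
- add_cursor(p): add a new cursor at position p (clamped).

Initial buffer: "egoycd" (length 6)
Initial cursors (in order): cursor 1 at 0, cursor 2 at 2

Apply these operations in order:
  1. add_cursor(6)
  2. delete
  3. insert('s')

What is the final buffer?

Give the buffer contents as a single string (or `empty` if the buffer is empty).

Answer: sesoycs

Derivation:
After op 1 (add_cursor(6)): buffer="egoycd" (len 6), cursors c1@0 c2@2 c3@6, authorship ......
After op 2 (delete): buffer="eoyc" (len 4), cursors c1@0 c2@1 c3@4, authorship ....
After op 3 (insert('s')): buffer="sesoycs" (len 7), cursors c1@1 c2@3 c3@7, authorship 1.2...3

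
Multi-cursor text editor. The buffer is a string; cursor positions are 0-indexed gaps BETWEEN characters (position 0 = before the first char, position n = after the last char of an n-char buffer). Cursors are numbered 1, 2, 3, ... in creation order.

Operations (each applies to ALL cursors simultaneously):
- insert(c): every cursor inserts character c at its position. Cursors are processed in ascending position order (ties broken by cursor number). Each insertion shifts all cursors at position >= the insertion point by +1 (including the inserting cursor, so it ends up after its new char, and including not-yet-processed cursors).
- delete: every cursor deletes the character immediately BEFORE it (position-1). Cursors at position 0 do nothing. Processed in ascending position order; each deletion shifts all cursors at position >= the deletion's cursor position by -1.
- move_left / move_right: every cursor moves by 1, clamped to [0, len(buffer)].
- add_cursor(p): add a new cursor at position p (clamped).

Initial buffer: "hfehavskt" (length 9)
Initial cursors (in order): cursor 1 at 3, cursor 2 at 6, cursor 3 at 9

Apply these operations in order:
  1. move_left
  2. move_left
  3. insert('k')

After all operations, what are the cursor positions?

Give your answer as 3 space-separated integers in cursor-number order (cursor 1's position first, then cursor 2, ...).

After op 1 (move_left): buffer="hfehavskt" (len 9), cursors c1@2 c2@5 c3@8, authorship .........
After op 2 (move_left): buffer="hfehavskt" (len 9), cursors c1@1 c2@4 c3@7, authorship .........
After op 3 (insert('k')): buffer="hkfehkavskkt" (len 12), cursors c1@2 c2@6 c3@10, authorship .1...2...3..

Answer: 2 6 10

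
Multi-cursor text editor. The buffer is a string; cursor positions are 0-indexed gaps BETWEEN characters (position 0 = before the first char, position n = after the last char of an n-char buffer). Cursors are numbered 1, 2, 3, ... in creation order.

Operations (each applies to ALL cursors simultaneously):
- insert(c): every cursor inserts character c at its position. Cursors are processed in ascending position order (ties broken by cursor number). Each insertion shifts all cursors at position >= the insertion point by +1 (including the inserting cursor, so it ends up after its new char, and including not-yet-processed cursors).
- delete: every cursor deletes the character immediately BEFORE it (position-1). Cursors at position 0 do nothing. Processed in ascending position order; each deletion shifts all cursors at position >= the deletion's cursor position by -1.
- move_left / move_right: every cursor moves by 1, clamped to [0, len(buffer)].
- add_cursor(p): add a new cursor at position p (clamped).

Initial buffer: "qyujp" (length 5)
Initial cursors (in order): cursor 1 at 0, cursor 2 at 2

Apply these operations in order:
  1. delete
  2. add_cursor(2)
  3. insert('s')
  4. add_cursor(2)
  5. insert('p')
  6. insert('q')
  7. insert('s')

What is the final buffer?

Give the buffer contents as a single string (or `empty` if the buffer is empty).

After op 1 (delete): buffer="qujp" (len 4), cursors c1@0 c2@1, authorship ....
After op 2 (add_cursor(2)): buffer="qujp" (len 4), cursors c1@0 c2@1 c3@2, authorship ....
After op 3 (insert('s')): buffer="sqsusjp" (len 7), cursors c1@1 c2@3 c3@5, authorship 1.2.3..
After op 4 (add_cursor(2)): buffer="sqsusjp" (len 7), cursors c1@1 c4@2 c2@3 c3@5, authorship 1.2.3..
After op 5 (insert('p')): buffer="spqpspuspjp" (len 11), cursors c1@2 c4@4 c2@6 c3@9, authorship 11.422.33..
After op 6 (insert('q')): buffer="spqqpqspquspqjp" (len 15), cursors c1@3 c4@6 c2@9 c3@13, authorship 111.44222.333..
After op 7 (insert('s')): buffer="spqsqpqsspqsuspqsjp" (len 19), cursors c1@4 c4@8 c2@12 c3@17, authorship 1111.4442222.3333..

Answer: spqsqpqsspqsuspqsjp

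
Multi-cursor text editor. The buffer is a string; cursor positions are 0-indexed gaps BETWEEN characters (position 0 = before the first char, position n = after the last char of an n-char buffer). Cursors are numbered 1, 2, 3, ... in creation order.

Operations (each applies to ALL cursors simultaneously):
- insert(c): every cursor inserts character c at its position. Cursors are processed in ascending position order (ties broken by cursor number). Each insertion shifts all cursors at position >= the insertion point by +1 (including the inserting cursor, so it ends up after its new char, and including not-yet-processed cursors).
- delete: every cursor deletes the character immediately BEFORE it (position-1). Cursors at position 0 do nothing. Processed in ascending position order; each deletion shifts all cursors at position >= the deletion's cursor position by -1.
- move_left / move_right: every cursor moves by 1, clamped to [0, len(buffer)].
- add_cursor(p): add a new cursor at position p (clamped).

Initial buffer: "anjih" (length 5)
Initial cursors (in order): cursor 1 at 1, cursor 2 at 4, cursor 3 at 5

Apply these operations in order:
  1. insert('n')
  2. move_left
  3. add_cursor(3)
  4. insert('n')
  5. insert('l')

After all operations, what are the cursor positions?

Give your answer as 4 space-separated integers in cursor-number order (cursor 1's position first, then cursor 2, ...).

After op 1 (insert('n')): buffer="annjinhn" (len 8), cursors c1@2 c2@6 c3@8, authorship .1...2.3
After op 2 (move_left): buffer="annjinhn" (len 8), cursors c1@1 c2@5 c3@7, authorship .1...2.3
After op 3 (add_cursor(3)): buffer="annjinhn" (len 8), cursors c1@1 c4@3 c2@5 c3@7, authorship .1...2.3
After op 4 (insert('n')): buffer="annnnjinnhnn" (len 12), cursors c1@2 c4@5 c2@8 c3@11, authorship .11.4..22.33
After op 5 (insert('l')): buffer="anlnnnljinlnhnln" (len 16), cursors c1@3 c4@7 c2@11 c3@15, authorship .111.44..222.333

Answer: 3 11 15 7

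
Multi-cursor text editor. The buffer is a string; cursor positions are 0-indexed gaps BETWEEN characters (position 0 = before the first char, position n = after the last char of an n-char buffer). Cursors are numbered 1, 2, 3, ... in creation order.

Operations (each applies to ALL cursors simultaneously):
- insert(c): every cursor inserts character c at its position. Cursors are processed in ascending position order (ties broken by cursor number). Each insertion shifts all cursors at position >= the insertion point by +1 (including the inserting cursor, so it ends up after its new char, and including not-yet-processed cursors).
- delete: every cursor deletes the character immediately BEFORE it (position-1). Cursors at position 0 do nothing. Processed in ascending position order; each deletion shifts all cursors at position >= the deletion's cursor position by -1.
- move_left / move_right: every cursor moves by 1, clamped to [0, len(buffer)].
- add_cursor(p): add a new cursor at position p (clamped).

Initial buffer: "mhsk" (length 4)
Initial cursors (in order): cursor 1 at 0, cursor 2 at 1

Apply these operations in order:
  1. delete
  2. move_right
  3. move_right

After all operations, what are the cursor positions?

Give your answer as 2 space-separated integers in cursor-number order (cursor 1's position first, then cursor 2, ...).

Answer: 2 2

Derivation:
After op 1 (delete): buffer="hsk" (len 3), cursors c1@0 c2@0, authorship ...
After op 2 (move_right): buffer="hsk" (len 3), cursors c1@1 c2@1, authorship ...
After op 3 (move_right): buffer="hsk" (len 3), cursors c1@2 c2@2, authorship ...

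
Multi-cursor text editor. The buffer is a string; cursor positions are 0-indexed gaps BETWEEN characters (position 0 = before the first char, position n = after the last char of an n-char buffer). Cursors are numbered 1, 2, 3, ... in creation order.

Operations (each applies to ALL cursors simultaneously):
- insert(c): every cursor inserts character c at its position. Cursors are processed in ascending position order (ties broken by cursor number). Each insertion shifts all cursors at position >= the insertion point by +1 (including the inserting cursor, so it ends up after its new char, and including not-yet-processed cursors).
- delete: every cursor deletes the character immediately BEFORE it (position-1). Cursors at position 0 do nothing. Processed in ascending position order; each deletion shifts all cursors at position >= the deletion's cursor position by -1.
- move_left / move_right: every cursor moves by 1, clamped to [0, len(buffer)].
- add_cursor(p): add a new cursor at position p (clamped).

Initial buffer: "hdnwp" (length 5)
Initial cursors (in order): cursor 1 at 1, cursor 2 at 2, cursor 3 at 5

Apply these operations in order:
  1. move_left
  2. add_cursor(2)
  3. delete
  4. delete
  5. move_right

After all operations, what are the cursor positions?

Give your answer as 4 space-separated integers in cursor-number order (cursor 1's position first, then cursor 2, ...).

After op 1 (move_left): buffer="hdnwp" (len 5), cursors c1@0 c2@1 c3@4, authorship .....
After op 2 (add_cursor(2)): buffer="hdnwp" (len 5), cursors c1@0 c2@1 c4@2 c3@4, authorship .....
After op 3 (delete): buffer="np" (len 2), cursors c1@0 c2@0 c4@0 c3@1, authorship ..
After op 4 (delete): buffer="p" (len 1), cursors c1@0 c2@0 c3@0 c4@0, authorship .
After op 5 (move_right): buffer="p" (len 1), cursors c1@1 c2@1 c3@1 c4@1, authorship .

Answer: 1 1 1 1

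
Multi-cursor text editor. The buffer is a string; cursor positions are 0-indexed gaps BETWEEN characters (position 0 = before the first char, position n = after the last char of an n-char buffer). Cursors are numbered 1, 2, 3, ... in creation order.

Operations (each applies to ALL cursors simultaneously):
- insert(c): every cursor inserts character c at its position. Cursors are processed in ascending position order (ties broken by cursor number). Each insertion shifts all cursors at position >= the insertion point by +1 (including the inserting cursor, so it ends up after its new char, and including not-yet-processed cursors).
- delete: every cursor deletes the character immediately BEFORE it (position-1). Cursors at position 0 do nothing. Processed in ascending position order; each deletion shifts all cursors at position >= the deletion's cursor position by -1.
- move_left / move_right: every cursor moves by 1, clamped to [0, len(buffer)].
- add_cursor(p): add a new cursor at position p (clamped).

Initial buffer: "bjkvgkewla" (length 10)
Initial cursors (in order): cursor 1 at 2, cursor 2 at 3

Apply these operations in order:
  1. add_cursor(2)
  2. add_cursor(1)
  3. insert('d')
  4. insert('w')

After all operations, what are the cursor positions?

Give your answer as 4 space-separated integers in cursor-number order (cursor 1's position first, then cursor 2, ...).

Answer: 8 11 8 3

Derivation:
After op 1 (add_cursor(2)): buffer="bjkvgkewla" (len 10), cursors c1@2 c3@2 c2@3, authorship ..........
After op 2 (add_cursor(1)): buffer="bjkvgkewla" (len 10), cursors c4@1 c1@2 c3@2 c2@3, authorship ..........
After op 3 (insert('d')): buffer="bdjddkdvgkewla" (len 14), cursors c4@2 c1@5 c3@5 c2@7, authorship .4.13.2.......
After op 4 (insert('w')): buffer="bdwjddwwkdwvgkewla" (len 18), cursors c4@3 c1@8 c3@8 c2@11, authorship .44.1313.22.......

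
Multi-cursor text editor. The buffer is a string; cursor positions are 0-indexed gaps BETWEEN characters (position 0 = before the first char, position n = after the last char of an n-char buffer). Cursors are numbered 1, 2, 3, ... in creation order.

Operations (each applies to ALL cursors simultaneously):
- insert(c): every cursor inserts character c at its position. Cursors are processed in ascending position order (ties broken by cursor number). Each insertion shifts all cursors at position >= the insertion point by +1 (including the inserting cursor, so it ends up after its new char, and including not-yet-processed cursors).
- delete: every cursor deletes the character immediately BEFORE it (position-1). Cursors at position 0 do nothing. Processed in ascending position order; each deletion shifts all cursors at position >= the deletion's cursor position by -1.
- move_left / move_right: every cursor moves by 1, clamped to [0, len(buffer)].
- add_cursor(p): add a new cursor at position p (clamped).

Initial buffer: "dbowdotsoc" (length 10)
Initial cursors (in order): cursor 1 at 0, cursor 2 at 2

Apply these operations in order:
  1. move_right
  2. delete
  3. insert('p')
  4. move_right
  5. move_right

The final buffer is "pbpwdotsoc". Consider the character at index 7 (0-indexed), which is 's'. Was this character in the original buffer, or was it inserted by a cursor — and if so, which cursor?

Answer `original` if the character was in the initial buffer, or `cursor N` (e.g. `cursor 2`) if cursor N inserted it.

After op 1 (move_right): buffer="dbowdotsoc" (len 10), cursors c1@1 c2@3, authorship ..........
After op 2 (delete): buffer="bwdotsoc" (len 8), cursors c1@0 c2@1, authorship ........
After op 3 (insert('p')): buffer="pbpwdotsoc" (len 10), cursors c1@1 c2@3, authorship 1.2.......
After op 4 (move_right): buffer="pbpwdotsoc" (len 10), cursors c1@2 c2@4, authorship 1.2.......
After op 5 (move_right): buffer="pbpwdotsoc" (len 10), cursors c1@3 c2@5, authorship 1.2.......
Authorship (.=original, N=cursor N): 1 . 2 . . . . . . .
Index 7: author = original

Answer: original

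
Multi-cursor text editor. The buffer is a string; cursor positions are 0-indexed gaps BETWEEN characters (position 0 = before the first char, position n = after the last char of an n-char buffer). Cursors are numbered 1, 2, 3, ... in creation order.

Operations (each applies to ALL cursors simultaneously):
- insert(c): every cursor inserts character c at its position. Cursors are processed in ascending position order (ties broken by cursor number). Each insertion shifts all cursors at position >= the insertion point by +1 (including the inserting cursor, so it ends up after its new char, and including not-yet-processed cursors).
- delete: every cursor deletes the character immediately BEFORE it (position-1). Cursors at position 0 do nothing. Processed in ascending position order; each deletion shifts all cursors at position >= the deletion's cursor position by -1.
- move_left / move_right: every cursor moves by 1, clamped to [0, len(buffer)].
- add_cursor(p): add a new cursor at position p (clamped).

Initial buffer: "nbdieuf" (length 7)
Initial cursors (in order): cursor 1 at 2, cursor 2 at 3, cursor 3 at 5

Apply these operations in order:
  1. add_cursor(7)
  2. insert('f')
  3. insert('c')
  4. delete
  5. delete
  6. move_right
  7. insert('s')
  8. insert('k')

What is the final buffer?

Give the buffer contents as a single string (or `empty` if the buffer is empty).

After op 1 (add_cursor(7)): buffer="nbdieuf" (len 7), cursors c1@2 c2@3 c3@5 c4@7, authorship .......
After op 2 (insert('f')): buffer="nbfdfiefuff" (len 11), cursors c1@3 c2@5 c3@8 c4@11, authorship ..1.2..3..4
After op 3 (insert('c')): buffer="nbfcdfciefcuffc" (len 15), cursors c1@4 c2@7 c3@11 c4@15, authorship ..11.22..33..44
After op 4 (delete): buffer="nbfdfiefuff" (len 11), cursors c1@3 c2@5 c3@8 c4@11, authorship ..1.2..3..4
After op 5 (delete): buffer="nbdieuf" (len 7), cursors c1@2 c2@3 c3@5 c4@7, authorship .......
After op 6 (move_right): buffer="nbdieuf" (len 7), cursors c1@3 c2@4 c3@6 c4@7, authorship .......
After op 7 (insert('s')): buffer="nbdsiseusfs" (len 11), cursors c1@4 c2@6 c3@9 c4@11, authorship ...1.2..3.4
After op 8 (insert('k')): buffer="nbdskiskeuskfsk" (len 15), cursors c1@5 c2@8 c3@12 c4@15, authorship ...11.22..33.44

Answer: nbdskiskeuskfsk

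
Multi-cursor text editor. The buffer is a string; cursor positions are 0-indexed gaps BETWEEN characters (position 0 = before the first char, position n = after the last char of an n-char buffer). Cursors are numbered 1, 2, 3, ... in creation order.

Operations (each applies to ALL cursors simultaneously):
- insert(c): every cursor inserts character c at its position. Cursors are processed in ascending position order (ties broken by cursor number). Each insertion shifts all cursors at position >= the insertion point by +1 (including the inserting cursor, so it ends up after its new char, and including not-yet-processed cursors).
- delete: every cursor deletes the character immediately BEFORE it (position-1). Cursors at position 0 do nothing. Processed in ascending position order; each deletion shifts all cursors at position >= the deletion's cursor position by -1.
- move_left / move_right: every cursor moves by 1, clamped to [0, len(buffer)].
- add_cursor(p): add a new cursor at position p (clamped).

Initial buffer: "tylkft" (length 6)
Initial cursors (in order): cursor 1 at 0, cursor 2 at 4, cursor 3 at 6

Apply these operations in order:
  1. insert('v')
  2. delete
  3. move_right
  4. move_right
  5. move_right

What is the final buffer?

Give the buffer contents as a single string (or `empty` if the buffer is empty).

Answer: tylkft

Derivation:
After op 1 (insert('v')): buffer="vtylkvftv" (len 9), cursors c1@1 c2@6 c3@9, authorship 1....2..3
After op 2 (delete): buffer="tylkft" (len 6), cursors c1@0 c2@4 c3@6, authorship ......
After op 3 (move_right): buffer="tylkft" (len 6), cursors c1@1 c2@5 c3@6, authorship ......
After op 4 (move_right): buffer="tylkft" (len 6), cursors c1@2 c2@6 c3@6, authorship ......
After op 5 (move_right): buffer="tylkft" (len 6), cursors c1@3 c2@6 c3@6, authorship ......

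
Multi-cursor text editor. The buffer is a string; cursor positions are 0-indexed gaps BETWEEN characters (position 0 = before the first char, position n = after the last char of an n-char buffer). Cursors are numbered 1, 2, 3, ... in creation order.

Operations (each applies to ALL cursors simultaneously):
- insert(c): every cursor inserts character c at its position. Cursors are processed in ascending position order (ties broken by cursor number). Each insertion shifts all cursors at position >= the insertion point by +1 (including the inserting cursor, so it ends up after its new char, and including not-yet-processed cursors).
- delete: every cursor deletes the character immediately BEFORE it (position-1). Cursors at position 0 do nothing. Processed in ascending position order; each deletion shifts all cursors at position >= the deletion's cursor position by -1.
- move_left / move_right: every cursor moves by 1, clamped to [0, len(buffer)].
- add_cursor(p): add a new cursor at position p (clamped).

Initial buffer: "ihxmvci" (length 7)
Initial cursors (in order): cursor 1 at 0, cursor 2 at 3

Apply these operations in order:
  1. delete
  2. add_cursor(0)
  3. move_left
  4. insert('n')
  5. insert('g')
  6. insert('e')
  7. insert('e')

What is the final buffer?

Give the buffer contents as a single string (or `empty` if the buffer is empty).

Answer: nnggeeeeingeehmvci

Derivation:
After op 1 (delete): buffer="ihmvci" (len 6), cursors c1@0 c2@2, authorship ......
After op 2 (add_cursor(0)): buffer="ihmvci" (len 6), cursors c1@0 c3@0 c2@2, authorship ......
After op 3 (move_left): buffer="ihmvci" (len 6), cursors c1@0 c3@0 c2@1, authorship ......
After op 4 (insert('n')): buffer="nninhmvci" (len 9), cursors c1@2 c3@2 c2@4, authorship 13.2.....
After op 5 (insert('g')): buffer="nngginghmvci" (len 12), cursors c1@4 c3@4 c2@7, authorship 1313.22.....
After op 6 (insert('e')): buffer="nnggeeingehmvci" (len 15), cursors c1@6 c3@6 c2@10, authorship 131313.222.....
After op 7 (insert('e')): buffer="nnggeeeeingeehmvci" (len 18), cursors c1@8 c3@8 c2@13, authorship 13131313.2222.....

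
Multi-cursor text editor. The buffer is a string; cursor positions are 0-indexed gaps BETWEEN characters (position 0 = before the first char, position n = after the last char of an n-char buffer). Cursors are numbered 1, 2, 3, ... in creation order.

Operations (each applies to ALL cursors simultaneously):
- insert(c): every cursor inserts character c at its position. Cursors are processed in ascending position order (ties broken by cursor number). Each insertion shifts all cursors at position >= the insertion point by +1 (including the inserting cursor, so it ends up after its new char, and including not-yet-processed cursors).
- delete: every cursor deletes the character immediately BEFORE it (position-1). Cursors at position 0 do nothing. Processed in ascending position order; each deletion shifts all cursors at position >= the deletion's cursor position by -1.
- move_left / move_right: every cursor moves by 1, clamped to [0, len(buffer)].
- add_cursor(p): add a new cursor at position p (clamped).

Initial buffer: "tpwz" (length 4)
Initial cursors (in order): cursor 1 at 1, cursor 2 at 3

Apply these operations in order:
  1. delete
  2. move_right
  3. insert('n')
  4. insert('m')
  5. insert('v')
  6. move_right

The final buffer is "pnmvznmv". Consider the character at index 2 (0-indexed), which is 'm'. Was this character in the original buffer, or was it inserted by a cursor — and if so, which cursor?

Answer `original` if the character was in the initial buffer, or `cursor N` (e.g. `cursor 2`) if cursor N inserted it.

Answer: cursor 1

Derivation:
After op 1 (delete): buffer="pz" (len 2), cursors c1@0 c2@1, authorship ..
After op 2 (move_right): buffer="pz" (len 2), cursors c1@1 c2@2, authorship ..
After op 3 (insert('n')): buffer="pnzn" (len 4), cursors c1@2 c2@4, authorship .1.2
After op 4 (insert('m')): buffer="pnmznm" (len 6), cursors c1@3 c2@6, authorship .11.22
After op 5 (insert('v')): buffer="pnmvznmv" (len 8), cursors c1@4 c2@8, authorship .111.222
After op 6 (move_right): buffer="pnmvznmv" (len 8), cursors c1@5 c2@8, authorship .111.222
Authorship (.=original, N=cursor N): . 1 1 1 . 2 2 2
Index 2: author = 1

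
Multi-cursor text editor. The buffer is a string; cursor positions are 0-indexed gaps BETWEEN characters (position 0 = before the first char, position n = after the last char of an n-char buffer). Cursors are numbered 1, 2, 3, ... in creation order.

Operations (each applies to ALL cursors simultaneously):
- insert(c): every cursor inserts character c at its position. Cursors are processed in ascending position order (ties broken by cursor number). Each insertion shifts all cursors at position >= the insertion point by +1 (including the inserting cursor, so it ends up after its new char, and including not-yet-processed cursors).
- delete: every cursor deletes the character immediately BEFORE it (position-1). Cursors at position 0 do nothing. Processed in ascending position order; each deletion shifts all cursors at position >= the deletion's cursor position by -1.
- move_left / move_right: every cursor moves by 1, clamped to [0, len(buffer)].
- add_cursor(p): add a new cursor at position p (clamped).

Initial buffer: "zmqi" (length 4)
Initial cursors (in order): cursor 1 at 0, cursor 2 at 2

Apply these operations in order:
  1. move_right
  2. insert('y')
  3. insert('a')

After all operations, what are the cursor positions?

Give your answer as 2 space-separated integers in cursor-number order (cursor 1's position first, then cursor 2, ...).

After op 1 (move_right): buffer="zmqi" (len 4), cursors c1@1 c2@3, authorship ....
After op 2 (insert('y')): buffer="zymqyi" (len 6), cursors c1@2 c2@5, authorship .1..2.
After op 3 (insert('a')): buffer="zyamqyai" (len 8), cursors c1@3 c2@7, authorship .11..22.

Answer: 3 7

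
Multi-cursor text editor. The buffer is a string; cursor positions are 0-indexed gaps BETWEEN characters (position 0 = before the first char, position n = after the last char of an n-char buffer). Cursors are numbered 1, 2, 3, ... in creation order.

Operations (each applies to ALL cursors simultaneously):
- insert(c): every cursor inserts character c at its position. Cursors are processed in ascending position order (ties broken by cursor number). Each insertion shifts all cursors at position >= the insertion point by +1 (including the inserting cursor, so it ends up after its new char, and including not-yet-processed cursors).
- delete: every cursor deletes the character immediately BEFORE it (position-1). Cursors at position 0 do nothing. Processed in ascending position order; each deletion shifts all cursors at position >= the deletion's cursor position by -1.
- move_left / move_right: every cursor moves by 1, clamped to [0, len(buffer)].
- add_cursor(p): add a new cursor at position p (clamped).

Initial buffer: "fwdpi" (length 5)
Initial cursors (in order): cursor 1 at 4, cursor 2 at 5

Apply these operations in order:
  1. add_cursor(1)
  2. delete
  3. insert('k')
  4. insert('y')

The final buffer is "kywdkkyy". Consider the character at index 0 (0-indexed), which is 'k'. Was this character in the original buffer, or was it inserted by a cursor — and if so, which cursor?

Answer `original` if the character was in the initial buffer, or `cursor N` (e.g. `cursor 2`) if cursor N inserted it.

After op 1 (add_cursor(1)): buffer="fwdpi" (len 5), cursors c3@1 c1@4 c2@5, authorship .....
After op 2 (delete): buffer="wd" (len 2), cursors c3@0 c1@2 c2@2, authorship ..
After op 3 (insert('k')): buffer="kwdkk" (len 5), cursors c3@1 c1@5 c2@5, authorship 3..12
After op 4 (insert('y')): buffer="kywdkkyy" (len 8), cursors c3@2 c1@8 c2@8, authorship 33..1212
Authorship (.=original, N=cursor N): 3 3 . . 1 2 1 2
Index 0: author = 3

Answer: cursor 3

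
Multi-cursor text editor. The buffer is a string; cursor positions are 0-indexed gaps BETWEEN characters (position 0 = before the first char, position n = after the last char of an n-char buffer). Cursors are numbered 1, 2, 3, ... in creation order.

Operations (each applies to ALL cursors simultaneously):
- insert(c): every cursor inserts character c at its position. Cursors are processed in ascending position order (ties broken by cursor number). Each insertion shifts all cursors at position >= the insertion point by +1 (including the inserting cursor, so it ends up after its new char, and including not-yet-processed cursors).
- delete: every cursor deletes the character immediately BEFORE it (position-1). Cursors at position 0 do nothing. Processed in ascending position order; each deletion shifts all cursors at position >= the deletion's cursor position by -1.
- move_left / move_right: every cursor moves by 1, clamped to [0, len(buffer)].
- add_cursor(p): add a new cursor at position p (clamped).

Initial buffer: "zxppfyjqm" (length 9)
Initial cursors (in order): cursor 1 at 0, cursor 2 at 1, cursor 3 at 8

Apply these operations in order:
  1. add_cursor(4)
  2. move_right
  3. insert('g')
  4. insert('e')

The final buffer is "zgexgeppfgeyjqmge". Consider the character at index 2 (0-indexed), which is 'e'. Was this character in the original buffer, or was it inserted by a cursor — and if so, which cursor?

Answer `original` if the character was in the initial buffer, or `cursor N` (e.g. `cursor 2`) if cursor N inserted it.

After op 1 (add_cursor(4)): buffer="zxppfyjqm" (len 9), cursors c1@0 c2@1 c4@4 c3@8, authorship .........
After op 2 (move_right): buffer="zxppfyjqm" (len 9), cursors c1@1 c2@2 c4@5 c3@9, authorship .........
After op 3 (insert('g')): buffer="zgxgppfgyjqmg" (len 13), cursors c1@2 c2@4 c4@8 c3@13, authorship .1.2...4....3
After op 4 (insert('e')): buffer="zgexgeppfgeyjqmge" (len 17), cursors c1@3 c2@6 c4@11 c3@17, authorship .11.22...44....33
Authorship (.=original, N=cursor N): . 1 1 . 2 2 . . . 4 4 . . . . 3 3
Index 2: author = 1

Answer: cursor 1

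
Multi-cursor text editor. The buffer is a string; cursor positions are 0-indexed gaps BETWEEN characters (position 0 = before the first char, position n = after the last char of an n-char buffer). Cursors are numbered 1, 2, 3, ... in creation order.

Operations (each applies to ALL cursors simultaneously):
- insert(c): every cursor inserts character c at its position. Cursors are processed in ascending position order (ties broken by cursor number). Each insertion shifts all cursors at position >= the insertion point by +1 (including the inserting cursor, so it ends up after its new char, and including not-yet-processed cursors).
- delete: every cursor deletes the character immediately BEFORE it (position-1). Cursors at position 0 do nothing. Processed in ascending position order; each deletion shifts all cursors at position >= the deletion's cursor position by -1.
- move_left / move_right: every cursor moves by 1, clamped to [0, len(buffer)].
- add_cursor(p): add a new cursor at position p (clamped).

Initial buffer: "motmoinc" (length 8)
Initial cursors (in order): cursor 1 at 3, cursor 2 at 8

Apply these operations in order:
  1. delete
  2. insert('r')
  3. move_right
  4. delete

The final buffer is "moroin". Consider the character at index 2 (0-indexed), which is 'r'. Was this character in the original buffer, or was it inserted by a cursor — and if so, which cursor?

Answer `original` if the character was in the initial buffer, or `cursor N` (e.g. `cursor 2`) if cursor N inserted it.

Answer: cursor 1

Derivation:
After op 1 (delete): buffer="momoin" (len 6), cursors c1@2 c2@6, authorship ......
After op 2 (insert('r')): buffer="mormoinr" (len 8), cursors c1@3 c2@8, authorship ..1....2
After op 3 (move_right): buffer="mormoinr" (len 8), cursors c1@4 c2@8, authorship ..1....2
After op 4 (delete): buffer="moroin" (len 6), cursors c1@3 c2@6, authorship ..1...
Authorship (.=original, N=cursor N): . . 1 . . .
Index 2: author = 1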